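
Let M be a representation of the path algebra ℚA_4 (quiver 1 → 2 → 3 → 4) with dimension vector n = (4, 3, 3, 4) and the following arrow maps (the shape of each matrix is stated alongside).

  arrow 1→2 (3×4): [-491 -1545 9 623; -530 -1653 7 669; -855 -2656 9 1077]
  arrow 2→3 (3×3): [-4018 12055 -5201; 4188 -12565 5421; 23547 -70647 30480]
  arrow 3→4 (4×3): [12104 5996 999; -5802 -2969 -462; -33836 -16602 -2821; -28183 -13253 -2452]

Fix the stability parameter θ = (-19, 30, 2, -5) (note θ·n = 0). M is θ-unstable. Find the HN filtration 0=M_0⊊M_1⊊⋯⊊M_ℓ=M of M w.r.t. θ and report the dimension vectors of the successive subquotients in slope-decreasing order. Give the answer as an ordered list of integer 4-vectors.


Interval decomposition of M: I[1,1], I[1,2], I[1,4]^2, I[3,4], I[4,4].
HN type (ℓ=5): μ^(1)=30; μ^(2)=9; μ^(3)=-3/2; μ^(4)=-5; μ^(5)=-19

((0, 1, 0, 0); (0, 2, 2, 2); (0, 0, 1, 1); (0, 0, 0, 1); (4, 0, 0, 0))


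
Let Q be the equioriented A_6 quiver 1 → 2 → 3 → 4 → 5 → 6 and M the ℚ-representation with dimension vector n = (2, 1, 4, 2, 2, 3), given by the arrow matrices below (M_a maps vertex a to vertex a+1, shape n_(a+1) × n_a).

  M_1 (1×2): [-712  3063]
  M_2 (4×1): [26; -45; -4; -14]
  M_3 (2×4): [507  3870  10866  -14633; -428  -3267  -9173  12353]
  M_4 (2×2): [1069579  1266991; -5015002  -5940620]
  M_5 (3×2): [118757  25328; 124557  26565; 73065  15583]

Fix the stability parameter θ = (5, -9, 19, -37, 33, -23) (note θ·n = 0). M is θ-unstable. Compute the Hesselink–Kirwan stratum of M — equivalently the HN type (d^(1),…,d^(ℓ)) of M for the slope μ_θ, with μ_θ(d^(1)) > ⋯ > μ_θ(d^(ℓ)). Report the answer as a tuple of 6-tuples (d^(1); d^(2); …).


Barcode: M ≅ I[1,1], I[1,6], I[3,3]^2, I[3,6], I[6,6]. HN layers by μ_θ (5 steps, strictly decreasing):
  μ^(1)=19; μ^(2)=5; μ^(3)=-11/2; μ^(4)=-9; μ^(5)=-23

((0, 0, 2, 0, 0, 0); (1, 0, 0, 0, 2, 2); (1, 1, 1, 1, 0, 0); (0, 0, 1, 1, 0, 0); (0, 0, 0, 0, 0, 1))


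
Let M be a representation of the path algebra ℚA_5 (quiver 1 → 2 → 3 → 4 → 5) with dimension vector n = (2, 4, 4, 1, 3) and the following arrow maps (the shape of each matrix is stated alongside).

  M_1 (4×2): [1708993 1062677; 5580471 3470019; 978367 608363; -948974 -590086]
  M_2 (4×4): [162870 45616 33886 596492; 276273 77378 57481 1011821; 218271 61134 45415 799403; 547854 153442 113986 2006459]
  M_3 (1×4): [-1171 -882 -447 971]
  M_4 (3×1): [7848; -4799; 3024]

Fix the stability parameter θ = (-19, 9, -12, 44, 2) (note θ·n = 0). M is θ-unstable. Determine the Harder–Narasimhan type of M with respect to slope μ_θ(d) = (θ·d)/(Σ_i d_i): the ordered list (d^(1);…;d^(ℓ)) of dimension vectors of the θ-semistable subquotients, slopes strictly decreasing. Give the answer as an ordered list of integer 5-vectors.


Via rank(M_{q-1}∘⋯∘M_p): M ≅ I[1,1], I[1,2], I[2,2], I[2,3], I[2,5], I[3,3]^2, I[5,5]^2.
μ_θ-semistable layers: μ^(1)=23; μ^(2)=9; μ^(3)=2; μ^(4)=-3/2; μ^(5)=-12; μ^(6)=-19

((0, 0, 0, 1, 1); (0, 2, 0, 0, 0); (0, 0, 0, 0, 2); (0, 2, 2, 0, 0); (0, 0, 2, 0, 0); (2, 0, 0, 0, 0))


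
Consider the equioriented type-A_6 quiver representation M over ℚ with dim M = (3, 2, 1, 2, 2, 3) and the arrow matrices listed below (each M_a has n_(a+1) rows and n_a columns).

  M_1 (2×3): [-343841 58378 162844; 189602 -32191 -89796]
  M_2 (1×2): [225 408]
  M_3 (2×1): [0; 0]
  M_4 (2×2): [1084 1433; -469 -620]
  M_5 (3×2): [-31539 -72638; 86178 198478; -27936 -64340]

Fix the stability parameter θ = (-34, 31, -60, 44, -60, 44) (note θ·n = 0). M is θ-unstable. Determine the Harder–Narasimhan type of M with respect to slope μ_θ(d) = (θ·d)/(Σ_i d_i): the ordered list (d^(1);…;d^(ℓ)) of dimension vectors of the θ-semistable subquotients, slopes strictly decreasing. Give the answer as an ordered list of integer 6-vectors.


Interval decomposition of M: I[1,1], I[1,2], I[1,3], I[4,6]^2, I[6,6].
HN type (ℓ=5): μ^(1)=44; μ^(2)=31; μ^(3)=-8; μ^(4)=-29/2; μ^(5)=-34

((0, 0, 0, 0, 0, 3); (0, 1, 0, 0, 0, 0); (0, 0, 0, 2, 2, 0); (0, 1, 1, 0, 0, 0); (3, 0, 0, 0, 0, 0))


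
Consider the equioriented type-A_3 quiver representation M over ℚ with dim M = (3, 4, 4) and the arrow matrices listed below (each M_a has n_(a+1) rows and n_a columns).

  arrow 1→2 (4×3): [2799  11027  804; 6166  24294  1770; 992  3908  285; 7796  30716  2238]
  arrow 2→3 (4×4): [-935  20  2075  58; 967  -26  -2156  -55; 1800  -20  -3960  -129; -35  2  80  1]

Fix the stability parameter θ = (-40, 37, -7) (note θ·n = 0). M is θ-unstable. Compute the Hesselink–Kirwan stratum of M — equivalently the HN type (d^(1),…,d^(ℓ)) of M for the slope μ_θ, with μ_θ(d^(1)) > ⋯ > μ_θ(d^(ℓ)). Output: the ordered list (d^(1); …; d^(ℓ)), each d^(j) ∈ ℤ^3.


Barcode: M ≅ I[1,1], I[1,3]^2, I[2,2], I[2,3], I[3,3]. HN layers by μ_θ (4 steps, strictly decreasing):
  μ^(1)=37; μ^(2)=15; μ^(3)=-7; μ^(4)=-40

((0, 1, 0); (0, 3, 3); (0, 0, 1); (3, 0, 0))


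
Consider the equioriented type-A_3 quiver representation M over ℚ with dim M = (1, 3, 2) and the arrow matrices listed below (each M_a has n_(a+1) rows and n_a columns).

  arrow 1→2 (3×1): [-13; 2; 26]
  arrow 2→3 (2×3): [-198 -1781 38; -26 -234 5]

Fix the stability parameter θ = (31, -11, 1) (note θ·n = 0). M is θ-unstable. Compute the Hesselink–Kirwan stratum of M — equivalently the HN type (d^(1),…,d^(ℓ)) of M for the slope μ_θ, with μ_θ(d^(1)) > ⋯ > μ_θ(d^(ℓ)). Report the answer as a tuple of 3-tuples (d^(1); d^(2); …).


Interval decomposition of M: I[1,2], I[2,3]^2.
HN type (ℓ=3): μ^(1)=10; μ^(2)=1; μ^(3)=-11

((1, 1, 0); (0, 0, 2); (0, 2, 0))


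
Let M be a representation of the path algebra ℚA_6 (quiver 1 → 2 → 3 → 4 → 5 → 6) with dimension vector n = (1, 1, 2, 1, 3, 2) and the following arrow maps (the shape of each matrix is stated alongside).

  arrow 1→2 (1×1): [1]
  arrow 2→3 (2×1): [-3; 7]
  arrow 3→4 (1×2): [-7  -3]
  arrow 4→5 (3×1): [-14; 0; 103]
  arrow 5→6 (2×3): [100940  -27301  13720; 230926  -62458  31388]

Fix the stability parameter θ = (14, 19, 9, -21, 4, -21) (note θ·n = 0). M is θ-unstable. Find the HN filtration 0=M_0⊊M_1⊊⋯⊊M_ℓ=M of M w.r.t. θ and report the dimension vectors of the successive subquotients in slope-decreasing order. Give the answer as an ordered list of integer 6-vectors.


Barcode: M ≅ I[1,3], I[3,5], I[5,6]^2. HN layers by μ_θ (4 steps, strictly decreasing):
  μ^(1)=14; μ^(2)=4; μ^(3)=-6; μ^(4)=-17/2

((1, 1, 1, 0, 0, 0); (0, 0, 0, 0, 1, 0); (0, 0, 1, 1, 0, 0); (0, 0, 0, 0, 2, 2))


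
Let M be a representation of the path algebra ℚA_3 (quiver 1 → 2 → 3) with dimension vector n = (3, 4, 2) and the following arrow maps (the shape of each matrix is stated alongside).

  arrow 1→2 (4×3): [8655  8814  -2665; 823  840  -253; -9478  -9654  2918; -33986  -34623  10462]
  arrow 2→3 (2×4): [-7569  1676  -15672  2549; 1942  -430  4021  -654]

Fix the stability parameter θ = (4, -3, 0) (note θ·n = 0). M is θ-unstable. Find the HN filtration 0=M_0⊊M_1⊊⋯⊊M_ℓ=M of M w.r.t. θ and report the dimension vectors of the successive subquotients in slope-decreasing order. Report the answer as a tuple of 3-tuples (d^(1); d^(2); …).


Interval decomposition of M: I[1,2], I[1,3]^2, I[2,2].
HN type (ℓ=3): μ^(1)=1/2; μ^(2)=1/3; μ^(3)=-3

((1, 1, 0); (2, 2, 2); (0, 1, 0))


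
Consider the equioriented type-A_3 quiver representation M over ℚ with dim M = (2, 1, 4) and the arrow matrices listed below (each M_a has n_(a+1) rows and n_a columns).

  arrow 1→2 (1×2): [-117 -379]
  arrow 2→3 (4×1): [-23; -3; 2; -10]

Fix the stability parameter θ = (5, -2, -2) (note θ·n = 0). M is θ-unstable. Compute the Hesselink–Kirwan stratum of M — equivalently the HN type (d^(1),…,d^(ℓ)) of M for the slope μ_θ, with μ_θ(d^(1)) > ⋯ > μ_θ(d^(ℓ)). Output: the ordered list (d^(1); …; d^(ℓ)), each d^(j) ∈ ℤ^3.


Barcode: M ≅ I[1,1], I[1,3], I[3,3]^3. HN layers by μ_θ (3 steps, strictly decreasing):
  μ^(1)=5; μ^(2)=1/3; μ^(3)=-2

((1, 0, 0); (1, 1, 1); (0, 0, 3))


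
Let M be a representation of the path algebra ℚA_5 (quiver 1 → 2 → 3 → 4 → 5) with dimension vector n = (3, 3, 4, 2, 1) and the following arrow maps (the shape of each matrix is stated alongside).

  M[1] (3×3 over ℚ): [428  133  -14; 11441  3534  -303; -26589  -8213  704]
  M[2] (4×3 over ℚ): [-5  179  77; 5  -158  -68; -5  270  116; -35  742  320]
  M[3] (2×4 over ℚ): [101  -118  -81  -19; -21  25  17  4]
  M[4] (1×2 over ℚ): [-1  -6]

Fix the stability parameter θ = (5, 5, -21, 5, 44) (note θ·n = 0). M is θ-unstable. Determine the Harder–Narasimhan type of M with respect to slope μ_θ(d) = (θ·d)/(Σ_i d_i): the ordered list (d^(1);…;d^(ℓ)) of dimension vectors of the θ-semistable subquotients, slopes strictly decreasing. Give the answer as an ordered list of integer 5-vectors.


Interval decomposition of M: I[1,2], I[1,3], I[1,5], I[3,3], I[3,4].
HN type (ℓ=4): μ^(1)=44; μ^(2)=5; μ^(3)=-11/3; μ^(4)=-21

((0, 0, 0, 0, 1); (1, 1, 0, 2, 0); (2, 2, 2, 0, 0); (0, 0, 2, 0, 0))


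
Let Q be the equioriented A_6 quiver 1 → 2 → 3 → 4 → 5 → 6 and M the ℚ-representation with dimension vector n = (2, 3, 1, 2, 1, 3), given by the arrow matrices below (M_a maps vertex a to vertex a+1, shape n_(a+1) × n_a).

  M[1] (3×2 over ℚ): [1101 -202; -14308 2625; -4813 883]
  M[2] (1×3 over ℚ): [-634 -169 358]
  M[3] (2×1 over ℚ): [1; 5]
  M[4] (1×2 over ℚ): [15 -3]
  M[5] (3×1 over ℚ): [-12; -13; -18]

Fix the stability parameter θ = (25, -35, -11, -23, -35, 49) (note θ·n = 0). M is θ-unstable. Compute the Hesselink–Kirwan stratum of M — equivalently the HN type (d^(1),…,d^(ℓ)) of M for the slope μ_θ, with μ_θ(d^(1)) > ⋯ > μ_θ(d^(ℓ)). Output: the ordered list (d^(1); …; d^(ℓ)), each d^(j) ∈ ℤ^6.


Via rank(M_{q-1}∘⋯∘M_p): M ≅ I[1,2], I[1,4], I[2,2], I[4,6], I[6,6]^2.
μ_θ-semistable layers: μ^(1)=49; μ^(2)=-5; μ^(3)=-11; μ^(4)=-29; μ^(5)=-35

((0, 0, 0, 0, 0, 3); (1, 1, 0, 0, 0, 0); (1, 1, 1, 1, 0, 0); (0, 0, 0, 1, 1, 0); (0, 1, 0, 0, 0, 0))


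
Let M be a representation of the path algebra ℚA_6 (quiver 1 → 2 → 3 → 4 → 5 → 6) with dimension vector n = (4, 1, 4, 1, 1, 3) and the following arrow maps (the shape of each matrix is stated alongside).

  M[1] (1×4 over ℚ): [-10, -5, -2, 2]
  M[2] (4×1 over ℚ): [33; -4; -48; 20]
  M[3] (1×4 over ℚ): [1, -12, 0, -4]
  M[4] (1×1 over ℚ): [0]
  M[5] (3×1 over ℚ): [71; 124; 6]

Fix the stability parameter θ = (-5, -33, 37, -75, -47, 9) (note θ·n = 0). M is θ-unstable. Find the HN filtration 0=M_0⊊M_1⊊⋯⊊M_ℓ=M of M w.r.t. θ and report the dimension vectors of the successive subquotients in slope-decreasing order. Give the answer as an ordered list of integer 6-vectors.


Via rank(M_{q-1}∘⋯∘M_p): M ≅ I[1,1]^3, I[1,4], I[3,3]^3, I[5,6], I[6,6]^2.
μ_θ-semistable layers: μ^(1)=37; μ^(2)=9; μ^(3)=-5; μ^(4)=-19; μ^(5)=-47

((0, 0, 3, 0, 0, 0); (0, 0, 0, 0, 0, 3); (3, 0, 0, 0, 0, 0); (1, 1, 1, 1, 0, 0); (0, 0, 0, 0, 1, 0))


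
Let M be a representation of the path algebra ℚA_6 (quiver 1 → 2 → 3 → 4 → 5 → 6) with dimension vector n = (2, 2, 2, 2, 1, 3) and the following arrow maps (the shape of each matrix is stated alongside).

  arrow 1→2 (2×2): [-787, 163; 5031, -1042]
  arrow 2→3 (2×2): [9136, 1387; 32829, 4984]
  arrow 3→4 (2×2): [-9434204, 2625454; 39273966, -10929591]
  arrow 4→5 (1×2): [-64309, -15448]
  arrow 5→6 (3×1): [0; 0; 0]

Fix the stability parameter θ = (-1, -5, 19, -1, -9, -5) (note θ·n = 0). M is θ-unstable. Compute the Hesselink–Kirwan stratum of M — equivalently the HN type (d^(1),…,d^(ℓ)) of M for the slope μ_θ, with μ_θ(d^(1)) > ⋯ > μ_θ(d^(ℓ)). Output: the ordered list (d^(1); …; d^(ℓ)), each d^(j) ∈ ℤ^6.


Via rank(M_{q-1}∘⋯∘M_p): M ≅ I[1,3], I[1,5], I[4,4], I[6,6]^3.
μ_θ-semistable layers: μ^(1)=19; μ^(2)=3; μ^(3)=-1; μ^(4)=-3; μ^(5)=-5

((0, 0, 1, 0, 0, 0); (0, 0, 1, 1, 1, 0); (0, 0, 0, 1, 0, 0); (2, 2, 0, 0, 0, 0); (0, 0, 0, 0, 0, 3))


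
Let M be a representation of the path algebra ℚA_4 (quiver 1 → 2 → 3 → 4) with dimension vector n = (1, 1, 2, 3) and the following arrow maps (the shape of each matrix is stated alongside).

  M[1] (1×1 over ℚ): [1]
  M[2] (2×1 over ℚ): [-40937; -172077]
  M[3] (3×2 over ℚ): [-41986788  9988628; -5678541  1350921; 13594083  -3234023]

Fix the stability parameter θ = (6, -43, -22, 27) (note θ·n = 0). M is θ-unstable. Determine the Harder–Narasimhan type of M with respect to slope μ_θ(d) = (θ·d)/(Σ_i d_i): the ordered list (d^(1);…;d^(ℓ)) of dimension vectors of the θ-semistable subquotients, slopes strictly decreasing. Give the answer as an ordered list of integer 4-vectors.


Interval decomposition of M: I[1,3], I[3,4], I[4,4]^2.
HN type (ℓ=3): μ^(1)=27; μ^(2)=-59/3; μ^(3)=-22

((0, 0, 0, 3); (1, 1, 1, 0); (0, 0, 1, 0))


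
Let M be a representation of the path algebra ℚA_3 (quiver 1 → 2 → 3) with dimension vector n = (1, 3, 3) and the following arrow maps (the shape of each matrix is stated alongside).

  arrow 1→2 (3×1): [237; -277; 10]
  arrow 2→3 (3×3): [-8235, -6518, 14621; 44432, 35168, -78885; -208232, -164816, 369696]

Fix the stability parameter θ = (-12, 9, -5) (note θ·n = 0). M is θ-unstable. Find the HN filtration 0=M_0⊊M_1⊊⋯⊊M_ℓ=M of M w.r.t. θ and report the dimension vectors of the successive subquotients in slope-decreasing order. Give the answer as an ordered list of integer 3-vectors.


Barcode: M ≅ I[1,3], I[2,2], I[2,3], I[3,3]. HN layers by μ_θ (4 steps, strictly decreasing):
  μ^(1)=9; μ^(2)=2; μ^(3)=-5; μ^(4)=-12

((0, 1, 0); (0, 2, 2); (0, 0, 1); (1, 0, 0))


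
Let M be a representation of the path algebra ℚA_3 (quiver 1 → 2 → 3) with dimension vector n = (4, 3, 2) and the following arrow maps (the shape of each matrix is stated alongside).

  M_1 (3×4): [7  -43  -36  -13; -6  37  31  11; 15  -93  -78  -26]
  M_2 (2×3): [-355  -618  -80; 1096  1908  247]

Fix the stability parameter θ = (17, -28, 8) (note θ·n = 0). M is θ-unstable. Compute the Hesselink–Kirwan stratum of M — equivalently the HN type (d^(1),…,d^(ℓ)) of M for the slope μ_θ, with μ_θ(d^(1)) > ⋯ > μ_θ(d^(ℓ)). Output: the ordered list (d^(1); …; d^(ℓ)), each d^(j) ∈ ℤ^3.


Interval decomposition of M: I[1,1], I[1,2], I[1,3]^2.
HN type (ℓ=3): μ^(1)=17; μ^(2)=8; μ^(3)=-11/2

((1, 0, 0); (0, 0, 2); (3, 3, 0))


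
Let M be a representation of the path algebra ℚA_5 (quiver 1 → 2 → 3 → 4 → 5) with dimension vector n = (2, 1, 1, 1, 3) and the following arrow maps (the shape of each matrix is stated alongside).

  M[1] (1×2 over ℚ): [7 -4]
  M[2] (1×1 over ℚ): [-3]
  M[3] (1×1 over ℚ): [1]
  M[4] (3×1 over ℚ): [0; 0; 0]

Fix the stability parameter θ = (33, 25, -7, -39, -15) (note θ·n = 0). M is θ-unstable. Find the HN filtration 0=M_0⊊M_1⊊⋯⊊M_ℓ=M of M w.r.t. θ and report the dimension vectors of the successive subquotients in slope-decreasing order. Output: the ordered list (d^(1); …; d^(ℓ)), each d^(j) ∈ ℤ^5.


Barcode: M ≅ I[1,1], I[1,4], I[5,5]^3. HN layers by μ_θ (3 steps, strictly decreasing):
  μ^(1)=33; μ^(2)=3; μ^(3)=-15

((1, 0, 0, 0, 0); (1, 1, 1, 1, 0); (0, 0, 0, 0, 3))


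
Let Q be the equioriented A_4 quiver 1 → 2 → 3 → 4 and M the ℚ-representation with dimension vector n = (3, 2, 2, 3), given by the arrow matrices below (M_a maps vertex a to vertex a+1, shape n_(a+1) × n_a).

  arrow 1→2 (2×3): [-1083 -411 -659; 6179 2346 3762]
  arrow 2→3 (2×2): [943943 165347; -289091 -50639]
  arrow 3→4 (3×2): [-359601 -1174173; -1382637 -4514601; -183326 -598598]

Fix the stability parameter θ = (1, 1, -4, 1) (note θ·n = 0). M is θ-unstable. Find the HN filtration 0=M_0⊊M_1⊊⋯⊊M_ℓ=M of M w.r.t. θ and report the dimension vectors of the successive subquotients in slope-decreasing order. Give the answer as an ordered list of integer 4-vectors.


Barcode: M ≅ I[1,1], I[1,2], I[1,3], I[3,4], I[4,4]^2. HN layers by μ_θ (3 steps, strictly decreasing):
  μ^(1)=1; μ^(2)=-2/3; μ^(3)=-4

((2, 1, 0, 3); (1, 1, 1, 0); (0, 0, 1, 0))


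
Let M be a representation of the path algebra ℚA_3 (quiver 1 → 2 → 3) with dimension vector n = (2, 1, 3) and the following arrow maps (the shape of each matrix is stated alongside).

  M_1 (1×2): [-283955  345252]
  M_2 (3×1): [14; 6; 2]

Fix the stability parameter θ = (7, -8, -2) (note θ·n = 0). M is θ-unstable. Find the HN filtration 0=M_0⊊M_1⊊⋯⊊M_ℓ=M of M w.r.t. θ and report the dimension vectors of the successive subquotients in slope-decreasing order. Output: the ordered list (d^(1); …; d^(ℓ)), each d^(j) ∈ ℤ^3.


Via rank(M_{q-1}∘⋯∘M_p): M ≅ I[1,1], I[1,3], I[3,3]^2.
μ_θ-semistable layers: μ^(1)=7; μ^(2)=-1; μ^(3)=-2

((1, 0, 0); (1, 1, 1); (0, 0, 2))


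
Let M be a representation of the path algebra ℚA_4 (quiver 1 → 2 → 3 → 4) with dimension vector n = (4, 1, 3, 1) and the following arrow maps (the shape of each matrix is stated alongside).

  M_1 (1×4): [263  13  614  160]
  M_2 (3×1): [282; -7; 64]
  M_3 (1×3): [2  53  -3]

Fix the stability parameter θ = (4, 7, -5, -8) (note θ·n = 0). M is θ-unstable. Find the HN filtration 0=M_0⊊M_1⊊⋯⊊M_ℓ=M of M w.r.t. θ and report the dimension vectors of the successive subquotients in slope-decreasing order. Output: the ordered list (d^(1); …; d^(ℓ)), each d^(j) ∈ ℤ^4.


Interval decomposition of M: I[1,1]^3, I[1,4], I[3,3]^2.
HN type (ℓ=3): μ^(1)=4; μ^(2)=-1/2; μ^(3)=-5

((3, 0, 0, 0); (1, 1, 1, 1); (0, 0, 2, 0))


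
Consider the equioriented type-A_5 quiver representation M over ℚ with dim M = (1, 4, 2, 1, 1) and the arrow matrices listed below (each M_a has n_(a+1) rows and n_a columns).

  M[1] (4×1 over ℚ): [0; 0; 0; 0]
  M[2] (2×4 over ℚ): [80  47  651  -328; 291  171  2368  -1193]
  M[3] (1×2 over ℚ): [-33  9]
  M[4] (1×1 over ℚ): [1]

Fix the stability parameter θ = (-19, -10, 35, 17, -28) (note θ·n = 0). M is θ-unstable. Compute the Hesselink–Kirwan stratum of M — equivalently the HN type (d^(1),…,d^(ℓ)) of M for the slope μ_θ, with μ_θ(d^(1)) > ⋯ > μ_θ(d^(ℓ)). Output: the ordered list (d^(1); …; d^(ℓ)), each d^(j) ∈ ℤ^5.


Barcode: M ≅ I[1,1], I[2,2]^2, I[2,3], I[2,5]. HN layers by μ_θ (4 steps, strictly decreasing):
  μ^(1)=35; μ^(2)=8; μ^(3)=-10; μ^(4)=-19

((0, 0, 1, 0, 0); (0, 0, 1, 1, 1); (0, 4, 0, 0, 0); (1, 0, 0, 0, 0))


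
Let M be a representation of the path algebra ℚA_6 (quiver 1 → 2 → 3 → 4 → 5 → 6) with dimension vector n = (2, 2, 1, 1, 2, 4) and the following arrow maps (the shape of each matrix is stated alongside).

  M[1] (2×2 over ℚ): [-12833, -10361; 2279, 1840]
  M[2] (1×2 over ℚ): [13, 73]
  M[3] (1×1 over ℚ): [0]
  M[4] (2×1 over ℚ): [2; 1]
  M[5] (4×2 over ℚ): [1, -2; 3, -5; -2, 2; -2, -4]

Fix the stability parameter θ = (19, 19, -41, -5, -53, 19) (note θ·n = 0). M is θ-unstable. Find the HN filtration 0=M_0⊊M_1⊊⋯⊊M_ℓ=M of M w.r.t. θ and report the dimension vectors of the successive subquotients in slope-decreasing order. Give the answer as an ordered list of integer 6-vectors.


Interval decomposition of M: I[1,2], I[1,3], I[4,6], I[5,6], I[6,6]^2.
HN type (ℓ=4): μ^(1)=19; μ^(2)=-1; μ^(3)=-29; μ^(4)=-53

((1, 1, 0, 0, 0, 4); (1, 1, 1, 0, 0, 0); (0, 0, 0, 1, 1, 0); (0, 0, 0, 0, 1, 0))


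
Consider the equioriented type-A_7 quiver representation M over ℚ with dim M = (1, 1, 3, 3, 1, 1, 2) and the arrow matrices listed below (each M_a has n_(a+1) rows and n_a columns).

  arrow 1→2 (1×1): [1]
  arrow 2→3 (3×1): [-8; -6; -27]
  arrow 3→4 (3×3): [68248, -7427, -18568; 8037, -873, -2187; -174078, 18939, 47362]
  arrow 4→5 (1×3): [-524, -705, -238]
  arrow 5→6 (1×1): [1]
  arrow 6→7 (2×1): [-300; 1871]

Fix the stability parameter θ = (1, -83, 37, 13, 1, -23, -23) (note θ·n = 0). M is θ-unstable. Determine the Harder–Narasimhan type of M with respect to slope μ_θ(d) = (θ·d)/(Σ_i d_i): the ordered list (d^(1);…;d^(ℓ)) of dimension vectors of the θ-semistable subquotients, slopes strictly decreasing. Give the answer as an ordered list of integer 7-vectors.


Via rank(M_{q-1}∘⋯∘M_p): M ≅ I[1,7], I[3,3], I[3,4], I[4,4], I[7,7].
μ_θ-semistable layers: μ^(1)=37; μ^(2)=25; μ^(3)=13; μ^(4)=1; μ^(5)=-23; μ^(6)=-41

((0, 0, 1, 0, 0, 0, 0); (0, 0, 1, 1, 0, 0, 0); (0, 0, 0, 1, 0, 0, 0); (0, 0, 1, 1, 1, 1, 1); (0, 0, 0, 0, 0, 0, 1); (1, 1, 0, 0, 0, 0, 0))


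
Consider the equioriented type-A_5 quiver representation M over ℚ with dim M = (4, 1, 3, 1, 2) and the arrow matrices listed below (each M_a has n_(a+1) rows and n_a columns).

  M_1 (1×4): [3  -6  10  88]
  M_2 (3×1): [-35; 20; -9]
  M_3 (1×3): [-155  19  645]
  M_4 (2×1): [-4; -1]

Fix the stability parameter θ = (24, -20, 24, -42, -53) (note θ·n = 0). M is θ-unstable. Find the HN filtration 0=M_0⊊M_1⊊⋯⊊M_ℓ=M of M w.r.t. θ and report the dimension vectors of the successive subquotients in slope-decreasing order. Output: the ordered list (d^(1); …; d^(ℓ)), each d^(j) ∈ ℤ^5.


Interval decomposition of M: I[1,1]^3, I[1,3], I[3,3], I[3,5], I[5,5].
HN type (ℓ=4): μ^(1)=24; μ^(2)=2; μ^(3)=-71/3; μ^(4)=-53

((3, 0, 2, 0, 0); (1, 1, 0, 0, 0); (0, 0, 1, 1, 1); (0, 0, 0, 0, 1))


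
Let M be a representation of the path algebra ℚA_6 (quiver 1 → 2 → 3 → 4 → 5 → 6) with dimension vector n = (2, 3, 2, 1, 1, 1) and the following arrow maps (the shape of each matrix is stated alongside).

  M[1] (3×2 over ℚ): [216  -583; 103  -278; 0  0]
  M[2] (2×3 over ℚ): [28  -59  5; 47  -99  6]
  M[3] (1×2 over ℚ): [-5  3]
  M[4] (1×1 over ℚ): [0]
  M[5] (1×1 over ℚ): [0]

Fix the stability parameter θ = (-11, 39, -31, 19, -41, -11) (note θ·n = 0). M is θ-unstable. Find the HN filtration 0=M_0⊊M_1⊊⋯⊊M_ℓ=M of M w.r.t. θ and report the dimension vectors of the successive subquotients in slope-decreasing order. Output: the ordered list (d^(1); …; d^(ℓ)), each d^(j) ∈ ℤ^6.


Barcode: M ≅ I[1,3], I[1,4], I[2,2], I[5,5], I[6,6]. HN layers by μ_θ (5 steps, strictly decreasing):
  μ^(1)=39; μ^(2)=19; μ^(3)=4; μ^(4)=-11; μ^(5)=-41

((0, 1, 0, 0, 0, 0); (0, 0, 0, 1, 0, 0); (0, 2, 2, 0, 0, 0); (2, 0, 0, 0, 0, 1); (0, 0, 0, 0, 1, 0))


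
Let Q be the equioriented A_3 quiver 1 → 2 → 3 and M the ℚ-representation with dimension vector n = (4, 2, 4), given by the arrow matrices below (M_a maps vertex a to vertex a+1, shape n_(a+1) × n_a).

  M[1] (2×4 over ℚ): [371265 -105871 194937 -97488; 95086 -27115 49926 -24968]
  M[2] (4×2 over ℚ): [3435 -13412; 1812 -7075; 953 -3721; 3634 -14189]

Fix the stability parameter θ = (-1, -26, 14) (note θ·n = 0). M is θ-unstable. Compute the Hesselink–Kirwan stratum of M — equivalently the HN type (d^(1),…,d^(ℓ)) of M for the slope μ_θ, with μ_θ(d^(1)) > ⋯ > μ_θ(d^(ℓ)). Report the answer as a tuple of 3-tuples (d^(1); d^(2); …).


Barcode: M ≅ I[1,1]^2, I[1,3]^2, I[3,3]^2. HN layers by μ_θ (3 steps, strictly decreasing):
  μ^(1)=14; μ^(2)=-1; μ^(3)=-27/2

((0, 0, 4); (2, 0, 0); (2, 2, 0))


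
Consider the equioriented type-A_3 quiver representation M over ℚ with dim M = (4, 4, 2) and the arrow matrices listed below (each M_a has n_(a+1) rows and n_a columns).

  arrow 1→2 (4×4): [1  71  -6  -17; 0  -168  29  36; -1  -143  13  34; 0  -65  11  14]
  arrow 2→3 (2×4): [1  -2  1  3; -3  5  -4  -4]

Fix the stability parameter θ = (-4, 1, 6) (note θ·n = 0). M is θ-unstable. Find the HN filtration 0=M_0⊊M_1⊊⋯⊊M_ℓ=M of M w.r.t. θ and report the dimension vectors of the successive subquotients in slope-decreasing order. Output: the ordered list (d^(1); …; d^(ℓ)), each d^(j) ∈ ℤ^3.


Barcode: M ≅ I[1,2]^2, I[1,3]^2. HN layers by μ_θ (3 steps, strictly decreasing):
  μ^(1)=6; μ^(2)=1; μ^(3)=-4

((0, 0, 2); (0, 4, 0); (4, 0, 0))


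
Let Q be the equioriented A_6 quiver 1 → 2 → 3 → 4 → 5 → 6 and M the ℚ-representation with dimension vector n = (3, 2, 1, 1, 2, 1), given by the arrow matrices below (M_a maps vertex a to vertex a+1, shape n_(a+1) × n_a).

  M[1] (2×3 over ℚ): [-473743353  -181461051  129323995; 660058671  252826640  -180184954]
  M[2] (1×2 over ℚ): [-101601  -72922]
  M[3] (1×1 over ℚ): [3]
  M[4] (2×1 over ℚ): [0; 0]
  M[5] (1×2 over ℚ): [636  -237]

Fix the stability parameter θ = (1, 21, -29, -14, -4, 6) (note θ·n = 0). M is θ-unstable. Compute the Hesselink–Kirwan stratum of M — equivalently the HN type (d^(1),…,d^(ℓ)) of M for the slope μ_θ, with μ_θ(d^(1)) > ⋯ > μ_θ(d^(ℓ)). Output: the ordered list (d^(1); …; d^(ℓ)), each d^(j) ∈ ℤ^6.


Barcode: M ≅ I[1,1], I[1,2], I[1,4], I[5,5], I[5,6]. HN layers by μ_θ (5 steps, strictly decreasing):
  μ^(1)=21; μ^(2)=6; μ^(3)=1; μ^(4)=-4; μ^(5)=-21/4

((0, 1, 0, 0, 0, 0); (0, 0, 0, 0, 0, 1); (2, 0, 0, 0, 0, 0); (0, 0, 0, 0, 2, 0); (1, 1, 1, 1, 0, 0))


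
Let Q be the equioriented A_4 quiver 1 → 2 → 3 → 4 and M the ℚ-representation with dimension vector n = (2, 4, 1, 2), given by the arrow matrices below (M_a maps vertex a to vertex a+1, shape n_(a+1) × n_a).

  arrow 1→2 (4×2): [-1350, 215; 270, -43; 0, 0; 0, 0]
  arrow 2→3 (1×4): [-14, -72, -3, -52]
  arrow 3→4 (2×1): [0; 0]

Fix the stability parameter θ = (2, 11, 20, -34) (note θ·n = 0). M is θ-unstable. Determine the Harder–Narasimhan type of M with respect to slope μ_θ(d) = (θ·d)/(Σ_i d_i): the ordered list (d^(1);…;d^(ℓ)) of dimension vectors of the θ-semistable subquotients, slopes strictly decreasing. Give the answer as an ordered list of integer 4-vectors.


Interval decomposition of M: I[1,1], I[1,3], I[2,2]^3, I[4,4]^2.
HN type (ℓ=4): μ^(1)=20; μ^(2)=11; μ^(3)=2; μ^(4)=-34

((0, 0, 1, 0); (0, 4, 0, 0); (2, 0, 0, 0); (0, 0, 0, 2))


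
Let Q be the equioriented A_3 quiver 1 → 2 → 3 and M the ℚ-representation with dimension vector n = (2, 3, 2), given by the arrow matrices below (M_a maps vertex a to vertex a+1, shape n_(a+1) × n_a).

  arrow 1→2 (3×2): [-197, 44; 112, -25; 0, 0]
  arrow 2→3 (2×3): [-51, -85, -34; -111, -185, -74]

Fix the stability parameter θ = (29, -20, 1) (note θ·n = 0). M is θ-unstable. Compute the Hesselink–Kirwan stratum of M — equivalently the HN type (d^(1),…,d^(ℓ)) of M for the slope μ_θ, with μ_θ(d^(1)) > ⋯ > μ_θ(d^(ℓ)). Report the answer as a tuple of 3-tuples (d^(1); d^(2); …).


Interval decomposition of M: I[1,2], I[1,3], I[2,2], I[3,3].
HN type (ℓ=4): μ^(1)=9/2; μ^(2)=10/3; μ^(3)=1; μ^(4)=-20

((1, 1, 0); (1, 1, 1); (0, 0, 1); (0, 1, 0))


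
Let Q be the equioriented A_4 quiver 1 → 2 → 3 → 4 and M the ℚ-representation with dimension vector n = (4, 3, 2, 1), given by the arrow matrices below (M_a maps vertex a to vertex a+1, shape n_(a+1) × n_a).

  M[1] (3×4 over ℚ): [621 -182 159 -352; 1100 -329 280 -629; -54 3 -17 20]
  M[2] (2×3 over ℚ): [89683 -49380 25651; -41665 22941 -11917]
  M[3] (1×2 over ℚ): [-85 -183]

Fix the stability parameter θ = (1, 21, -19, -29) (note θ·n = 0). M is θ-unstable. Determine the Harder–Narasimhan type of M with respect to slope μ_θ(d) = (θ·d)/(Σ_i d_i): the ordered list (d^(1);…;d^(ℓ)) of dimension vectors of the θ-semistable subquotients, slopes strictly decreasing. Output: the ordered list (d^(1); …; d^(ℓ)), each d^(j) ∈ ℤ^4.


Interval decomposition of M: I[1,1], I[1,2], I[1,3], I[1,4].
HN type (ℓ=3): μ^(1)=21; μ^(2)=1; μ^(3)=-13/2

((0, 1, 0, 0); (3, 1, 1, 0); (1, 1, 1, 1))


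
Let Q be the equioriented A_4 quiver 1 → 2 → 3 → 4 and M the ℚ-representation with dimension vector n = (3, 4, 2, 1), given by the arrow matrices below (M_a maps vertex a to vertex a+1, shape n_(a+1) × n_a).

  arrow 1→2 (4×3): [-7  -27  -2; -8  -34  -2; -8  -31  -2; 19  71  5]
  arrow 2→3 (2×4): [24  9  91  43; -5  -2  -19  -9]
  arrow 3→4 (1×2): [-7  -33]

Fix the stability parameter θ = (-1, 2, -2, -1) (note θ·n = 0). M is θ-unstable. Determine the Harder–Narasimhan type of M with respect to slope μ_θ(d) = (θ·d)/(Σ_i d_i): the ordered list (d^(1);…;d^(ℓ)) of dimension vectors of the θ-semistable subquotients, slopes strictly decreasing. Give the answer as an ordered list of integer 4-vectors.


Via rank(M_{q-1}∘⋯∘M_p): M ≅ I[1,2], I[1,3], I[1,4], I[2,2].
μ_θ-semistable layers: μ^(1)=2; μ^(2)=0; μ^(3)=-1/3; μ^(4)=-1

((0, 2, 0, 0); (0, 1, 1, 0); (0, 1, 1, 1); (3, 0, 0, 0))


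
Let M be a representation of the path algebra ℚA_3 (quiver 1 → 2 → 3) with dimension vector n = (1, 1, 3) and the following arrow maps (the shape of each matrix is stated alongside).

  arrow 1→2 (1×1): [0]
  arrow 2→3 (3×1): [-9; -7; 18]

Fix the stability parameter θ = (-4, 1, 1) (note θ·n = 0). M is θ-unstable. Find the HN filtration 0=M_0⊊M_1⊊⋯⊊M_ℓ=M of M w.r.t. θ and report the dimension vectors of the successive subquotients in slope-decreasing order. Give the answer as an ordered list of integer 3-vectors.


Barcode: M ≅ I[1,1], I[2,3], I[3,3]^2. HN layers by μ_θ (2 steps, strictly decreasing):
  μ^(1)=1; μ^(2)=-4

((0, 1, 3); (1, 0, 0))


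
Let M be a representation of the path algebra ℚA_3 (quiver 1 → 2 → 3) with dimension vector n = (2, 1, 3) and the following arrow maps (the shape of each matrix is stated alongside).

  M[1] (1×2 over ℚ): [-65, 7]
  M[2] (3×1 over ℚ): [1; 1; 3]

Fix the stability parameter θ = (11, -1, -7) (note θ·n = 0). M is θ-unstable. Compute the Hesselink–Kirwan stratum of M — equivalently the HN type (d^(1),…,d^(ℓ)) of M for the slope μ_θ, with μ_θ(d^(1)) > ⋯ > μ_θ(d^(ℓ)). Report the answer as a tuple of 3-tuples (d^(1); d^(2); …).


Via rank(M_{q-1}∘⋯∘M_p): M ≅ I[1,1], I[1,3], I[3,3]^2.
μ_θ-semistable layers: μ^(1)=11; μ^(2)=1; μ^(3)=-7

((1, 0, 0); (1, 1, 1); (0, 0, 2))


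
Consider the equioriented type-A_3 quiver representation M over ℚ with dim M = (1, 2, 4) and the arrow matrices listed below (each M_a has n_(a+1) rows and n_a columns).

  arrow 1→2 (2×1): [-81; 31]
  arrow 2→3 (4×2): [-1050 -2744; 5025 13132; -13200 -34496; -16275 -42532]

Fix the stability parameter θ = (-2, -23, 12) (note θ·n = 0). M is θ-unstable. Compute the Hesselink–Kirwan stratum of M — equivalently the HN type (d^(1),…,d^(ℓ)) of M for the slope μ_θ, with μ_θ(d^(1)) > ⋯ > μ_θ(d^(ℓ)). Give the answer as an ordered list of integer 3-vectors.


Via rank(M_{q-1}∘⋯∘M_p): M ≅ I[1,3], I[2,2], I[3,3]^3.
μ_θ-semistable layers: μ^(1)=12; μ^(2)=-25/2; μ^(3)=-23

((0, 0, 4); (1, 1, 0); (0, 1, 0))


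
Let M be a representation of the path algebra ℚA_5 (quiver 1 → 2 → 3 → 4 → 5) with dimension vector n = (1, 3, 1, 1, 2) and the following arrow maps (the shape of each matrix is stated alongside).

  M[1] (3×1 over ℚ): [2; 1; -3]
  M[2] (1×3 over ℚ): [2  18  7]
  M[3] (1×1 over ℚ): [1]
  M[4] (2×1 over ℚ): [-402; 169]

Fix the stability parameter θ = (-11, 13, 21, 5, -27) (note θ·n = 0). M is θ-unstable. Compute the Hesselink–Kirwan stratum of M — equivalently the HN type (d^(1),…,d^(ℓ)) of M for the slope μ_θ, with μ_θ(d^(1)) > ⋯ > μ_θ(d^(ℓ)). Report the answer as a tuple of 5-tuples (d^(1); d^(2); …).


Interval decomposition of M: I[1,5], I[2,2]^2, I[5,5].
HN type (ℓ=4): μ^(1)=13; μ^(2)=3; μ^(3)=-11; μ^(4)=-27

((0, 2, 0, 0, 0); (0, 1, 1, 1, 1); (1, 0, 0, 0, 0); (0, 0, 0, 0, 1))


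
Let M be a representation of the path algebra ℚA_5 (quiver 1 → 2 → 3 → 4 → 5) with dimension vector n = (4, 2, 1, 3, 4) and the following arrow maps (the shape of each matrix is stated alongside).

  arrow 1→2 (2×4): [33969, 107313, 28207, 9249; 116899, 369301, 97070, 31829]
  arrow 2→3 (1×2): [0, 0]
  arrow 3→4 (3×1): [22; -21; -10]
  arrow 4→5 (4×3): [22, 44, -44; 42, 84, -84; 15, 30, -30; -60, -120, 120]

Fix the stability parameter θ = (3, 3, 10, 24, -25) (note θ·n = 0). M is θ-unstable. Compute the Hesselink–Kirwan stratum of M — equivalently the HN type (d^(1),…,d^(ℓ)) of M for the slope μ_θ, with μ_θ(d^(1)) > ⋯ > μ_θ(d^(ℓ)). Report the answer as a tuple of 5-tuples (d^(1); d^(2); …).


Interval decomposition of M: I[1,1]^2, I[1,2]^2, I[3,4], I[4,4], I[4,5], I[5,5]^3.
HN type (ℓ=5): μ^(1)=24; μ^(2)=10; μ^(3)=3; μ^(4)=-1/2; μ^(5)=-25

((0, 0, 0, 2, 0); (0, 0, 1, 0, 0); (4, 2, 0, 0, 0); (0, 0, 0, 1, 1); (0, 0, 0, 0, 3))


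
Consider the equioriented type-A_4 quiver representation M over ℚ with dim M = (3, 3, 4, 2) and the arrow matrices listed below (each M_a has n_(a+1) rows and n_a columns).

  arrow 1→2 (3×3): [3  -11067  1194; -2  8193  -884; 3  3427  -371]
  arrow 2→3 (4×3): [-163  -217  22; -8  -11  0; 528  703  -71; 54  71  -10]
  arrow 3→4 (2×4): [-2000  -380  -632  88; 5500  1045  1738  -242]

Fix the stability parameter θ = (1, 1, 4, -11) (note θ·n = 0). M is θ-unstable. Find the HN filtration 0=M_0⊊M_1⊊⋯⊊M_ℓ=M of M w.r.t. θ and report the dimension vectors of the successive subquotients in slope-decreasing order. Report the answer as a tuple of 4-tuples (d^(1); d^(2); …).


Barcode: M ≅ I[1,3]^2, I[1,4], I[3,3], I[4,4]. HN layers by μ_θ (4 steps, strictly decreasing):
  μ^(1)=4; μ^(2)=1; μ^(3)=-5/4; μ^(4)=-11

((0, 0, 3, 0); (2, 2, 0, 0); (1, 1, 1, 1); (0, 0, 0, 1))


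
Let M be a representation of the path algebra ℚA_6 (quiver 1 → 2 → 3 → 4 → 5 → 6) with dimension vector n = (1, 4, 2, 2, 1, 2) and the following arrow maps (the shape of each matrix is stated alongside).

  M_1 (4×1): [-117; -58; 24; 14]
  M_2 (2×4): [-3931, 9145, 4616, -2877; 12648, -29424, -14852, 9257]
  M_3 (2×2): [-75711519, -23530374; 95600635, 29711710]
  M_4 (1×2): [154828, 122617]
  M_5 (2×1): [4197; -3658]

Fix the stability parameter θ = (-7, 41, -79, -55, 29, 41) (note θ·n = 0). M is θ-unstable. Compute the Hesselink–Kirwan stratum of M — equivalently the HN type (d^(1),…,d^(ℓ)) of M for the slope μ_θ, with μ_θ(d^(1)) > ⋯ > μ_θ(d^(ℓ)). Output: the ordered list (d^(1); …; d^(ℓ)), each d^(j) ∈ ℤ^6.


Via rank(M_{q-1}∘⋯∘M_p): M ≅ I[1,6], I[2,2]^2, I[2,3], I[4,4], I[6,6].
μ_θ-semistable layers: μ^(1)=41; μ^(2)=29; μ^(3)=-19; μ^(4)=-25; μ^(5)=-55

((0, 2, 0, 0, 0, 2); (0, 0, 0, 0, 1, 0); (0, 1, 1, 0, 0, 0); (1, 1, 1, 1, 0, 0); (0, 0, 0, 1, 0, 0))


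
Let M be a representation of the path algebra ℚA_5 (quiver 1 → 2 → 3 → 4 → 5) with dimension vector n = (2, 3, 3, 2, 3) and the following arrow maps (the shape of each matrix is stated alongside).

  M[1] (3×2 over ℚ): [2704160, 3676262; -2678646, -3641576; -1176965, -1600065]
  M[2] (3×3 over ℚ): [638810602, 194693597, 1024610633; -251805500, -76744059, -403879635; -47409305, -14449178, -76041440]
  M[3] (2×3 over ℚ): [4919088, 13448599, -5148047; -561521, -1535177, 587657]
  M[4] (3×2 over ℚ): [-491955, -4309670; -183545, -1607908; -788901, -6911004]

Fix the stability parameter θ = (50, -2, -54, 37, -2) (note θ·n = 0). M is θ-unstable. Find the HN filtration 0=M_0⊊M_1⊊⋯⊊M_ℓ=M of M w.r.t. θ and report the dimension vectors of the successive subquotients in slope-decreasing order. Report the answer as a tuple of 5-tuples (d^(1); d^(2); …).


Via rank(M_{q-1}∘⋯∘M_p): M ≅ I[1,5]^2, I[2,2], I[3,3], I[5,5].
μ_θ-semistable layers: μ^(1)=35/2; μ^(2)=-2; μ^(3)=-54

((0, 0, 0, 2, 2); (2, 3, 2, 0, 1); (0, 0, 1, 0, 0))


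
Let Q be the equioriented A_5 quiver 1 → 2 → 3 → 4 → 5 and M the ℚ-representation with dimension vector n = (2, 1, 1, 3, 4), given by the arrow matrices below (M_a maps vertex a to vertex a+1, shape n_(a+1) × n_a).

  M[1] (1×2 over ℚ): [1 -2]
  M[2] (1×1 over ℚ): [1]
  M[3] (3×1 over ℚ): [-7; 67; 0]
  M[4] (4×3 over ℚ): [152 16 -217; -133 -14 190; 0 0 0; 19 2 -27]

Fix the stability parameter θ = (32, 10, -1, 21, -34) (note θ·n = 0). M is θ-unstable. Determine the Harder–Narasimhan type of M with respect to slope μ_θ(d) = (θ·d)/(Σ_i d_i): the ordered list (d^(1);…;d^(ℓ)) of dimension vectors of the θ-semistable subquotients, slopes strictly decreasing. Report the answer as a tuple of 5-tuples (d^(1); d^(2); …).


Barcode: M ≅ I[1,1], I[1,5], I[4,4], I[4,5], I[5,5]^2. HN layers by μ_θ (5 steps, strictly decreasing):
  μ^(1)=32; μ^(2)=21; μ^(3)=28/5; μ^(4)=-13/2; μ^(5)=-34

((1, 0, 0, 0, 0); (0, 0, 0, 1, 0); (1, 1, 1, 1, 1); (0, 0, 0, 1, 1); (0, 0, 0, 0, 2))


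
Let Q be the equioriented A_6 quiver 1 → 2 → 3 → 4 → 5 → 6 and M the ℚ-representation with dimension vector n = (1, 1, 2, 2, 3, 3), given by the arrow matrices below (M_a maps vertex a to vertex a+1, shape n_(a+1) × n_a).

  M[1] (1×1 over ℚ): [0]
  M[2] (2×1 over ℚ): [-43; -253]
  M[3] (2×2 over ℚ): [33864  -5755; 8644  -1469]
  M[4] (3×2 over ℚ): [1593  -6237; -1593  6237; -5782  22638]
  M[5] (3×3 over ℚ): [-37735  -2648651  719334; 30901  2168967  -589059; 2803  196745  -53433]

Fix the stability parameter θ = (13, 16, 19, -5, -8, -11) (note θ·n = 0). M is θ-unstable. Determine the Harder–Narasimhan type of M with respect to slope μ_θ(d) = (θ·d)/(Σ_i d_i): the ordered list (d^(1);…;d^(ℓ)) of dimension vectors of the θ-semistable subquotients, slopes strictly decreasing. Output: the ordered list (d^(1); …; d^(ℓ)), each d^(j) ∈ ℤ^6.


Interval decomposition of M: I[1,1], I[2,5], I[3,4], I[5,6]^2, I[6,6].
HN type (ℓ=5): μ^(1)=13; μ^(2)=7; μ^(3)=11/2; μ^(4)=-19/2; μ^(5)=-11

((1, 0, 0, 0, 0, 0); (0, 0, 1, 1, 0, 0); (0, 1, 1, 1, 1, 0); (0, 0, 0, 0, 2, 2); (0, 0, 0, 0, 0, 1))


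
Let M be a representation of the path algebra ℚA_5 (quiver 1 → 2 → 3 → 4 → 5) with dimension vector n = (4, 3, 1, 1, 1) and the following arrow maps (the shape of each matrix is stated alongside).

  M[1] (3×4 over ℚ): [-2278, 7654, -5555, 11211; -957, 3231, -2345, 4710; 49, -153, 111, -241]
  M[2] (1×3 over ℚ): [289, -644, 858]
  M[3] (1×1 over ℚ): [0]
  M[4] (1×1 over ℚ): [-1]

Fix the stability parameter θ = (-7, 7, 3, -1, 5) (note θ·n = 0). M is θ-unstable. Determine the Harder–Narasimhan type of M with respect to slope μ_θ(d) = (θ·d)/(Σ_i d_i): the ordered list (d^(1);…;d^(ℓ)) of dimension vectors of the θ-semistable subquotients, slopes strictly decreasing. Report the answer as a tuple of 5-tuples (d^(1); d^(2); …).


Barcode: M ≅ I[1,1], I[1,2]^2, I[1,3], I[4,5]. HN layers by μ_θ (4 steps, strictly decreasing):
  μ^(1)=7; μ^(2)=5; μ^(3)=-1; μ^(4)=-7

((0, 2, 0, 0, 0); (0, 1, 1, 0, 1); (0, 0, 0, 1, 0); (4, 0, 0, 0, 0))


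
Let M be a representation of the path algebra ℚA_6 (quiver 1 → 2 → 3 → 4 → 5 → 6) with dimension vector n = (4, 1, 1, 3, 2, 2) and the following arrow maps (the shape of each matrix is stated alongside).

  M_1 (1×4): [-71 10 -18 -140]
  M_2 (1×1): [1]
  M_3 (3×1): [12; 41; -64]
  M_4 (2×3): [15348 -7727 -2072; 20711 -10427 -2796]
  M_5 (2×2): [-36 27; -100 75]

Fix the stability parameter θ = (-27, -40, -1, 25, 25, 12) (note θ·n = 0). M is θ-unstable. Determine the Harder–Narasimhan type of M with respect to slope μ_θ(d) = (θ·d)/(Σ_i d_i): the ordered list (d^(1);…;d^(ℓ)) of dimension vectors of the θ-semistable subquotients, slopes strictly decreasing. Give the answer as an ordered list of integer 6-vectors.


Interval decomposition of M: I[1,1]^3, I[1,6], I[4,4], I[4,5], I[6,6].
HN type (ℓ=6): μ^(1)=25; μ^(2)=62/3; μ^(3)=12; μ^(4)=-1; μ^(5)=-27; μ^(6)=-67/2

((0, 0, 0, 2, 1, 0); (0, 0, 0, 1, 1, 1); (0, 0, 0, 0, 0, 1); (0, 0, 1, 0, 0, 0); (3, 0, 0, 0, 0, 0); (1, 1, 0, 0, 0, 0))


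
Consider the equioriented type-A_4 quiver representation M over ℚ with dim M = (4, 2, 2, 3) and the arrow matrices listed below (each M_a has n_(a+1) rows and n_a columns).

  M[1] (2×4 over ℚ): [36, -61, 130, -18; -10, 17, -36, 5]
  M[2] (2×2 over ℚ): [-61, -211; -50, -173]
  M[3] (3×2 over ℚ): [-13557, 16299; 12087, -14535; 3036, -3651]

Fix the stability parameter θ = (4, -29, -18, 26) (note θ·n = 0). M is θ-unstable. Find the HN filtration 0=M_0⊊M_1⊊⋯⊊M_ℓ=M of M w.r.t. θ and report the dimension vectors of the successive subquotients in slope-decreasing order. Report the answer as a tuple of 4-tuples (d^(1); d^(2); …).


Barcode: M ≅ I[1,1]^2, I[1,4]^2, I[4,4]. HN layers by μ_θ (3 steps, strictly decreasing):
  μ^(1)=26; μ^(2)=4; μ^(3)=-43/3

((0, 0, 0, 3); (2, 0, 0, 0); (2, 2, 2, 0))
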